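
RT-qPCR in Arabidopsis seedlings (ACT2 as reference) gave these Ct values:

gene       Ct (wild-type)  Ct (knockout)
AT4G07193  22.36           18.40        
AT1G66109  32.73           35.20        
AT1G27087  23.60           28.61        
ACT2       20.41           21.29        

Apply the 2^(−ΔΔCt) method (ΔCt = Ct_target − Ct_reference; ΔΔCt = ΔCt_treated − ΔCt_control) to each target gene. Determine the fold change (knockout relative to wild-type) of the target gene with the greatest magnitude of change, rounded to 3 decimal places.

AT4G07193: ΔΔCt = (18.40−21.29) − (22.36−20.41) = -2.89 − 1.95 = -4.84; fold change = 2^4.84 = 28.641
AT1G66109: ΔΔCt = (35.20−21.29) − (32.73−20.41) = 13.91 − 12.32 = 1.59; fold change = 2^-1.59 = 0.332
AT1G27087: ΔΔCt = (28.61−21.29) − (23.60−20.41) = 7.32 − 3.19 = 4.13; fold change = 2^-4.13 = 0.057
AT4G07193 has the largest |ΔΔCt| = 4.84.

28.641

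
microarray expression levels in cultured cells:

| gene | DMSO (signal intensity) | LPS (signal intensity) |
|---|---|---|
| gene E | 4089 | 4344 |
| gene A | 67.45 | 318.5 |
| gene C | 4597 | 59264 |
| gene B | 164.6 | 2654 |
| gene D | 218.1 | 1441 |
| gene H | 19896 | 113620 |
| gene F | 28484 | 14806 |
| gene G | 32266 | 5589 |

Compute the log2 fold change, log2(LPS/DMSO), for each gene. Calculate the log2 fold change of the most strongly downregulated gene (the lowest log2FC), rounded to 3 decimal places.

log2(4344/4089) = 0.087  (gene E)
log2(318.5/67.45) = 2.239  (gene A)
log2(59264/4597) = 3.688  (gene C)
log2(2654/164.6) = 4.011  (gene B)
log2(1441/218.1) = 2.724  (gene D)
log2(113620/19896) = 2.514  (gene H)
log2(14806/28484) = -0.944  (gene F)
log2(5589/32266) = -2.529  (gene G)
gene G is most strongly downregulated.

-2.529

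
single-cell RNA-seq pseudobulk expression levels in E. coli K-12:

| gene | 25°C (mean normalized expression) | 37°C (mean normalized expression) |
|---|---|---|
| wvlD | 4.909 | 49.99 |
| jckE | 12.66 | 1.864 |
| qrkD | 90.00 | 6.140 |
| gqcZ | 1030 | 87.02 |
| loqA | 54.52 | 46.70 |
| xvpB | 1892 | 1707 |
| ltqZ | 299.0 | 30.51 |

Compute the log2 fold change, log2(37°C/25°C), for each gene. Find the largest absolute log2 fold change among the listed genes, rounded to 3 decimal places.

3.874

log2(49.99/4.909) = 3.348  (wvlD)
log2(1.864/12.66) = -2.764  (jckE)
log2(6.140/90.00) = -3.874  (qrkD)
log2(87.02/1030) = -3.565  (gqcZ)
log2(46.70/54.52) = -0.223  (loqA)
log2(1707/1892) = -0.148  (xvpB)
log2(30.51/299.0) = -3.293  (ltqZ)
The largest magnitude belongs to qrkD.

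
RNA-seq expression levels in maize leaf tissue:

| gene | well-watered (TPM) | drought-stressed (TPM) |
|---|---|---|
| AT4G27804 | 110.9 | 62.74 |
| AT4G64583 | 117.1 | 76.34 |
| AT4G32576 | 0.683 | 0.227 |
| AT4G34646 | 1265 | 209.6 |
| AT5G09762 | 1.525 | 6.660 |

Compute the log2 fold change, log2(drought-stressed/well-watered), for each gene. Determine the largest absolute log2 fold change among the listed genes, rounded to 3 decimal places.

log2(62.74/110.9) = -0.822  (AT4G27804)
log2(76.34/117.1) = -0.617  (AT4G64583)
log2(0.227/0.683) = -1.589  (AT4G32576)
log2(209.6/1265) = -2.593  (AT4G34646)
log2(6.660/1.525) = 2.127  (AT5G09762)
The largest magnitude belongs to AT4G34646.

2.593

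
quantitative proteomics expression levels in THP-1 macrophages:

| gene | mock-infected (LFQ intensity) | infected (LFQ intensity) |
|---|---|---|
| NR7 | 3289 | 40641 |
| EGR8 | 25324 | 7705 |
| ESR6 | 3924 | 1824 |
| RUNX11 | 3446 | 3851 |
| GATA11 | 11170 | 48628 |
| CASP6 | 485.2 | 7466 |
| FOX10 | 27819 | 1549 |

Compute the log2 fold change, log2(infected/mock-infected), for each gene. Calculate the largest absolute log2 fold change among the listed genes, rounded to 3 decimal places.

log2(40641/3289) = 3.627  (NR7)
log2(7705/25324) = -1.717  (EGR8)
log2(1824/3924) = -1.105  (ESR6)
log2(3851/3446) = 0.160  (RUNX11)
log2(48628/11170) = 2.122  (GATA11)
log2(7466/485.2) = 3.944  (CASP6)
log2(1549/27819) = -4.167  (FOX10)
The largest magnitude belongs to FOX10.

4.167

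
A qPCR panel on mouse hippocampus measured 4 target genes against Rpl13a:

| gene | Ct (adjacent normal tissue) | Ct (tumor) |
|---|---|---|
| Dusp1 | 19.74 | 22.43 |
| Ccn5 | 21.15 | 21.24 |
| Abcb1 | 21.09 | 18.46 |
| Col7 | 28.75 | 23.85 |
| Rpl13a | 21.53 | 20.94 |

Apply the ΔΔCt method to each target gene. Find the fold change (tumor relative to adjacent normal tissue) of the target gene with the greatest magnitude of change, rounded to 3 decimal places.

19.835

Dusp1: ΔΔCt = (22.43−20.94) − (19.74−21.53) = 1.49 − (-1.79) = 3.28; fold change = 2^-3.28 = 0.103
Ccn5: ΔΔCt = (21.24−20.94) − (21.15−21.53) = 0.30 − (-0.38) = 0.68; fold change = 2^-0.68 = 0.624
Abcb1: ΔΔCt = (18.46−20.94) − (21.09−21.53) = -2.48 − (-0.44) = -2.04; fold change = 2^2.04 = 4.112
Col7: ΔΔCt = (23.85−20.94) − (28.75−21.53) = 2.91 − 7.22 = -4.31; fold change = 2^4.31 = 19.835
Col7 has the largest |ΔΔCt| = 4.31.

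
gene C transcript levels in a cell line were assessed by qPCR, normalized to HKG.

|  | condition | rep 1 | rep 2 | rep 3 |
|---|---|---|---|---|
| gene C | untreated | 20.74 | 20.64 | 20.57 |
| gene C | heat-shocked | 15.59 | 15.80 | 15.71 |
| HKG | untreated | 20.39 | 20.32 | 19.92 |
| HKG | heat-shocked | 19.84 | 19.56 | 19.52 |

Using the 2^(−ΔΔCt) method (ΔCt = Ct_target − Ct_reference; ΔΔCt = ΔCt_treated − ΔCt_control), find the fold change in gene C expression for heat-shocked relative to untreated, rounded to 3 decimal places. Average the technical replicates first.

Mean Ct: gene C untreated 20.650; gene C heat-shocked 15.700; HKG untreated 20.210; HKG heat-shocked 19.640
ΔCt(untreated) = 20.650 − 20.210 = 0.440
ΔCt(heat-shocked) = 15.700 − 19.640 = -3.940
ΔΔCt = -3.940 − 0.440 = -4.380
Fold change = 2^(−(-4.380)) = 2^4.380 = 20.8215

20.821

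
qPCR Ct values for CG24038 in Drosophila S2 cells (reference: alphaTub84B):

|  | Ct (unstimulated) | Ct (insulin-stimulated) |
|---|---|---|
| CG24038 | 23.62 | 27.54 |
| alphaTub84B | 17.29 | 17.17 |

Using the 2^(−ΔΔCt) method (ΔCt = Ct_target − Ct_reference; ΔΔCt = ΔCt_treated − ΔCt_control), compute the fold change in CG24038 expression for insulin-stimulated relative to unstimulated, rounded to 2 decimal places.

ΔCt(unstimulated) = 23.620 − 17.290 = 6.330
ΔCt(insulin-stimulated) = 27.540 − 17.170 = 10.370
ΔΔCt = 10.370 − 6.330 = 4.040
Fold change = 2^(−4.040) = 0.061

0.06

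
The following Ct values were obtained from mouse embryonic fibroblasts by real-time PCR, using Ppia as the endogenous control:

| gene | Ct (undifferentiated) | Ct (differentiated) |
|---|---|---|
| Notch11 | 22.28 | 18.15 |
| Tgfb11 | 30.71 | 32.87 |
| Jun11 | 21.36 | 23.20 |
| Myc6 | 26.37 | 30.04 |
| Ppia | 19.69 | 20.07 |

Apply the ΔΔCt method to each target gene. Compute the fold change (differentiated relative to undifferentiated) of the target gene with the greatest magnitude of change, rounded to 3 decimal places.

Notch11: ΔΔCt = (18.15−20.07) − (22.28−19.69) = -1.92 − 2.59 = -4.51; fold change = 2^4.51 = 22.785
Tgfb11: ΔΔCt = (32.87−20.07) − (30.71−19.69) = 12.80 − 11.02 = 1.78; fold change = 2^-1.78 = 0.291
Jun11: ΔΔCt = (23.20−20.07) − (21.36−19.69) = 3.13 − 1.67 = 1.46; fold change = 2^-1.46 = 0.363
Myc6: ΔΔCt = (30.04−20.07) − (26.37−19.69) = 9.97 − 6.68 = 3.29; fold change = 2^-3.29 = 0.102
Notch11 has the largest |ΔΔCt| = 4.51.

22.785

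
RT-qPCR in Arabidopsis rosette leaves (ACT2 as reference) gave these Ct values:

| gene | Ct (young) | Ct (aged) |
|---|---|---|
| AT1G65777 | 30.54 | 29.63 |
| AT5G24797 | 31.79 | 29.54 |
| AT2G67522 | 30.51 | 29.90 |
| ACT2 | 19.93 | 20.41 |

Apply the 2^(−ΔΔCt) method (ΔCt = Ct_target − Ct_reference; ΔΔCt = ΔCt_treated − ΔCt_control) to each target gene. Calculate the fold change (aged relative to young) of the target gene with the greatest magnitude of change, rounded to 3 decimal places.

6.635

AT1G65777: ΔΔCt = (29.63−20.41) − (30.54−19.93) = 9.22 − 10.61 = -1.39; fold change = 2^1.39 = 2.621
AT5G24797: ΔΔCt = (29.54−20.41) − (31.79−19.93) = 9.13 − 11.86 = -2.73; fold change = 2^2.73 = 6.635
AT2G67522: ΔΔCt = (29.90−20.41) − (30.51−19.93) = 9.49 − 10.58 = -1.09; fold change = 2^1.09 = 2.129
AT5G24797 has the largest |ΔΔCt| = 2.73.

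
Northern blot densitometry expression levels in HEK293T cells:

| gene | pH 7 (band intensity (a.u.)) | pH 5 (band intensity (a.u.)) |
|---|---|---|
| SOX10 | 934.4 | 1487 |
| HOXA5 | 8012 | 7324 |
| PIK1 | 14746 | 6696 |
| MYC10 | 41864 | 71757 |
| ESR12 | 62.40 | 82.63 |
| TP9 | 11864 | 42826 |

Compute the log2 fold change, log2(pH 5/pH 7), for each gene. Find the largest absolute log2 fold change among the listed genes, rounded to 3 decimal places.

log2(1487/934.4) = 0.670  (SOX10)
log2(7324/8012) = -0.130  (HOXA5)
log2(6696/14746) = -1.139  (PIK1)
log2(71757/41864) = 0.777  (MYC10)
log2(82.63/62.40) = 0.405  (ESR12)
log2(42826/11864) = 1.852  (TP9)
The largest magnitude belongs to TP9.

1.852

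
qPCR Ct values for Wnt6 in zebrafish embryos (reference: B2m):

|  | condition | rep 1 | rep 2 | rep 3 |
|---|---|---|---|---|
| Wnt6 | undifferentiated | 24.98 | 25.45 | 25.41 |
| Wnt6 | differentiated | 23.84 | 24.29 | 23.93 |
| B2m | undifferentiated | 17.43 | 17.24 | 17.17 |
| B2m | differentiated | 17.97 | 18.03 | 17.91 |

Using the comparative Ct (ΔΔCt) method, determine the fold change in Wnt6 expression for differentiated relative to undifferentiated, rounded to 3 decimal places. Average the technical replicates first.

Mean Ct: Wnt6 undifferentiated 25.280; Wnt6 differentiated 24.020; B2m undifferentiated 17.280; B2m differentiated 17.970
ΔCt(undifferentiated) = 25.280 − 17.280 = 8.000
ΔCt(differentiated) = 24.020 − 17.970 = 6.050
ΔΔCt = 6.050 − 8.000 = -1.950
Fold change = 2^(−(-1.950)) = 2^1.950 = 3.8637

3.864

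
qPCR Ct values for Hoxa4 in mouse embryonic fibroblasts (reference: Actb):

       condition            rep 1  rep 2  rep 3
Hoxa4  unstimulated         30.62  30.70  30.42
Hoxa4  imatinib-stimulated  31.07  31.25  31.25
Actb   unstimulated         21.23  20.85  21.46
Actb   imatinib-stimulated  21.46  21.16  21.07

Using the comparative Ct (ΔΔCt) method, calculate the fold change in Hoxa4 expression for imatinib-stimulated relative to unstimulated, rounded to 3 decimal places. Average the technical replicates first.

Mean Ct: Hoxa4 unstimulated 30.580; Hoxa4 imatinib-stimulated 31.190; Actb unstimulated 21.180; Actb imatinib-stimulated 21.230
ΔCt(unstimulated) = 30.580 − 21.180 = 9.400
ΔCt(imatinib-stimulated) = 31.190 − 21.230 = 9.960
ΔΔCt = 9.960 − 9.400 = 0.560
Fold change = 2^(−0.560) = 0.6783

0.678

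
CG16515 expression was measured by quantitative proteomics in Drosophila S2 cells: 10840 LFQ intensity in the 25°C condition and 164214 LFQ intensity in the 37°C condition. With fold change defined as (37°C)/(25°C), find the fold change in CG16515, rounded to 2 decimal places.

Fold change = 164214 / 10840 = 15.149
CG16515 is upregulated.

15.15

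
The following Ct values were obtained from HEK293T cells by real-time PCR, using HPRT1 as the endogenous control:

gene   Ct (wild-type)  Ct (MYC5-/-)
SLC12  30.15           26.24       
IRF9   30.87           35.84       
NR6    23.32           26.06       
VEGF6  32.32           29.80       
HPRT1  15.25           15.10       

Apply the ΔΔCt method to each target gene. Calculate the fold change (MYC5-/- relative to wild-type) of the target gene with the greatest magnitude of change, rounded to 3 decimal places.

SLC12: ΔΔCt = (26.24−15.10) − (30.15−15.25) = 11.14 − 14.90 = -3.76; fold change = 2^3.76 = 13.548
IRF9: ΔΔCt = (35.84−15.10) − (30.87−15.25) = 20.74 − 15.62 = 5.12; fold change = 2^-5.12 = 0.029
NR6: ΔΔCt = (26.06−15.10) − (23.32−15.25) = 10.96 − 8.07 = 2.89; fold change = 2^-2.89 = 0.135
VEGF6: ΔΔCt = (29.80−15.10) − (32.32−15.25) = 14.70 − 17.07 = -2.37; fold change = 2^2.37 = 5.169
IRF9 has the largest |ΔΔCt| = 5.12.

0.029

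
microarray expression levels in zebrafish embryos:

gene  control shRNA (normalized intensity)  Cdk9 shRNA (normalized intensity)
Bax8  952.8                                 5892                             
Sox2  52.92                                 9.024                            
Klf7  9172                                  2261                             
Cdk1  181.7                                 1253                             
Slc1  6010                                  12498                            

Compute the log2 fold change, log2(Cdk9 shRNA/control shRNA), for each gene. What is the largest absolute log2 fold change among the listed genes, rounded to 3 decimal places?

log2(5892/952.8) = 2.629  (Bax8)
log2(9.024/52.92) = -2.552  (Sox2)
log2(2261/9172) = -2.020  (Klf7)
log2(1253/181.7) = 2.786  (Cdk1)
log2(12498/6010) = 1.056  (Slc1)
The largest magnitude belongs to Cdk1.

2.786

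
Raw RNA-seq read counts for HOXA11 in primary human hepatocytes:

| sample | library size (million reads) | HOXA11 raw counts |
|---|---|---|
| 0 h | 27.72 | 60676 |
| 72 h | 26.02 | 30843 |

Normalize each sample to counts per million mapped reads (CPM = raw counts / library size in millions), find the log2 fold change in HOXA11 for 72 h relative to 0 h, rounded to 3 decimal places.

CPM(0 h) = 60676 / 27.72 = 2188.8889
CPM(72 h) = 30843 / 26.02 = 1185.3574
Fold change = 1185.3574 / 2188.8889 = 0.54153
log2(0.54153) = -0.8849

-0.885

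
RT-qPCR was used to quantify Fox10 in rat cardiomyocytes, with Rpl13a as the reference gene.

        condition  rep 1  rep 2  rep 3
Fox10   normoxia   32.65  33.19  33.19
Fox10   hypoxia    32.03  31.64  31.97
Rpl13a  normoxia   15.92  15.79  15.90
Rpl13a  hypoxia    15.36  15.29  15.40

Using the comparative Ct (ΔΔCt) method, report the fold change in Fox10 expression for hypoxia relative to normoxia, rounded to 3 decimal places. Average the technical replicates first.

1.526

Mean Ct: Fox10 normoxia 33.010; Fox10 hypoxia 31.880; Rpl13a normoxia 15.870; Rpl13a hypoxia 15.350
ΔCt(normoxia) = 33.010 − 15.870 = 17.140
ΔCt(hypoxia) = 31.880 − 15.350 = 16.530
ΔΔCt = 16.530 − 17.140 = -0.610
Fold change = 2^(−(-0.610)) = 2^0.610 = 1.5263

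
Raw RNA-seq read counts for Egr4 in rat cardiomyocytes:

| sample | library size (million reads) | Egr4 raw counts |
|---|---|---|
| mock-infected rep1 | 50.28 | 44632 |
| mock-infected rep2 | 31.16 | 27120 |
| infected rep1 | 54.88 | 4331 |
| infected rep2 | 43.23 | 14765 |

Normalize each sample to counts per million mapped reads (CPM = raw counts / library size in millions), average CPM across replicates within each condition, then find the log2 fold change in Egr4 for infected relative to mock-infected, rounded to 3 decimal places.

CPM(mock-infected rep1) = 44632 / 50.28 = 887.6691
CPM(mock-infected rep2) = 27120 / 31.16 = 870.3466
CPM(infected rep1) = 4331 / 54.88 = 78.9176
CPM(infected rep2) = 14765 / 43.23 = 341.5452
mean CPM(mock-infected) = 879.0078; mean CPM(infected) = 210.2314
Fold change = 210.2314 / 879.0078 = 0.23917
log2(0.23917) = -2.0639

-2.064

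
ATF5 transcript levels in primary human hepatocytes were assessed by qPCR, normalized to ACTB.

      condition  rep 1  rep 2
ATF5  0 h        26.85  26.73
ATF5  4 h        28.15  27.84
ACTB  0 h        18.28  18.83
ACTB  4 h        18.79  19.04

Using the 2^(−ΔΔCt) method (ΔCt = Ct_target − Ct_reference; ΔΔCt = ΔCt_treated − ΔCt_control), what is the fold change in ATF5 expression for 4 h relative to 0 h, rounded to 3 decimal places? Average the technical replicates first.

Mean Ct: ATF5 0 h 26.790; ATF5 4 h 27.995; ACTB 0 h 18.555; ACTB 4 h 18.915
ΔCt(0 h) = 26.790 − 18.555 = 8.235
ΔCt(4 h) = 27.995 − 18.915 = 9.080
ΔΔCt = 9.080 − 8.235 = 0.845
Fold change = 2^(−0.845) = 0.5567

0.557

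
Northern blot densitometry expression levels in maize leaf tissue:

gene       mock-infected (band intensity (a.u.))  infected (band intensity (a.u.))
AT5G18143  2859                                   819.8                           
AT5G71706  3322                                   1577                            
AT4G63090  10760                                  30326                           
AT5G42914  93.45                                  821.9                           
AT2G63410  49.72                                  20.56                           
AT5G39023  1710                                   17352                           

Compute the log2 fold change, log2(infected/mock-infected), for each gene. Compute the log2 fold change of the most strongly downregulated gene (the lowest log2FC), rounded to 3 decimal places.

log2(819.8/2859) = -1.802  (AT5G18143)
log2(1577/3322) = -1.075  (AT5G71706)
log2(30326/10760) = 1.495  (AT4G63090)
log2(821.9/93.45) = 3.137  (AT5G42914)
log2(20.56/49.72) = -1.274  (AT2G63410)
log2(17352/1710) = 3.343  (AT5G39023)
AT5G18143 is most strongly downregulated.

-1.802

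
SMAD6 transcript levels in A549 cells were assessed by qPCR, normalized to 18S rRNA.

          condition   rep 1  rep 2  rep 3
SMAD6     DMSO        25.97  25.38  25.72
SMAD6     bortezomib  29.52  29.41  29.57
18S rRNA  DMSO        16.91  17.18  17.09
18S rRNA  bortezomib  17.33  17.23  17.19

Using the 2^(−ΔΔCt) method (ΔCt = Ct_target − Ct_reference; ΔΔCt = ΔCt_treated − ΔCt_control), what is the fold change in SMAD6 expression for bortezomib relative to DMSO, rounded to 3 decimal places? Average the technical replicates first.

0.081

Mean Ct: SMAD6 DMSO 25.690; SMAD6 bortezomib 29.500; 18S rRNA DMSO 17.060; 18S rRNA bortezomib 17.250
ΔCt(DMSO) = 25.690 − 17.060 = 8.630
ΔCt(bortezomib) = 29.500 − 17.250 = 12.250
ΔΔCt = 12.250 − 8.630 = 3.620
Fold change = 2^(−3.620) = 0.0813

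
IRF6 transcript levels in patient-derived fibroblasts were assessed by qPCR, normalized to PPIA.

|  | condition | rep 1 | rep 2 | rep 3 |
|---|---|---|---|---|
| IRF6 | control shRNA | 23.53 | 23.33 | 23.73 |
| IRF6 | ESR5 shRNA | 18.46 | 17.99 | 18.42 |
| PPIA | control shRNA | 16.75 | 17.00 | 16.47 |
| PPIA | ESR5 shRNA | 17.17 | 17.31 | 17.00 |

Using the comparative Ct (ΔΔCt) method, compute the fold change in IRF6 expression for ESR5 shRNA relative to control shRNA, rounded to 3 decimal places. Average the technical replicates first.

Mean Ct: IRF6 control shRNA 23.530; IRF6 ESR5 shRNA 18.290; PPIA control shRNA 16.740; PPIA ESR5 shRNA 17.160
ΔCt(control shRNA) = 23.530 − 16.740 = 6.790
ΔCt(ESR5 shRNA) = 18.290 − 17.160 = 1.130
ΔΔCt = 1.130 − 6.790 = -5.660
Fold change = 2^(−(-5.660)) = 2^5.660 = 50.5626

50.563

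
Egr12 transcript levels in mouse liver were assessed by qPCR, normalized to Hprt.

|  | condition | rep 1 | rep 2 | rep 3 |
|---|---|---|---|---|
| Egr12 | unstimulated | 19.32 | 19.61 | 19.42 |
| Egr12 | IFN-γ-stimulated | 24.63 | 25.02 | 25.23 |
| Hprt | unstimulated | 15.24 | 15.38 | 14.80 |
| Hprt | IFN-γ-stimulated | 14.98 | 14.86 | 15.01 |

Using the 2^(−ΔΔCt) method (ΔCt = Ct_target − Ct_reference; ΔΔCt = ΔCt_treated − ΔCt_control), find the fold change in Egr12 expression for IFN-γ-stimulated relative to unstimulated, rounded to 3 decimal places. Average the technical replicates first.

0.019

Mean Ct: Egr12 unstimulated 19.450; Egr12 IFN-γ-stimulated 24.960; Hprt unstimulated 15.140; Hprt IFN-γ-stimulated 14.950
ΔCt(unstimulated) = 19.450 − 15.140 = 4.310
ΔCt(IFN-γ-stimulated) = 24.960 − 14.950 = 10.010
ΔΔCt = 10.010 − 4.310 = 5.700
Fold change = 2^(−5.700) = 0.0192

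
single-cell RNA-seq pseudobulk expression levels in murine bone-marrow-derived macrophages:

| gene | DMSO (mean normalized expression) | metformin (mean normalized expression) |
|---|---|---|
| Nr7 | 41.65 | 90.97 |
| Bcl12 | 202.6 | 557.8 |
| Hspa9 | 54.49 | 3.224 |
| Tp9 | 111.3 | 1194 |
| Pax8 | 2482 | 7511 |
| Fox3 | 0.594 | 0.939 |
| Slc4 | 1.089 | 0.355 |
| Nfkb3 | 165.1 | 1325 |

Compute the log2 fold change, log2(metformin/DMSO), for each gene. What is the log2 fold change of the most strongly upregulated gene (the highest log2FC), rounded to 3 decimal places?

log2(90.97/41.65) = 1.127  (Nr7)
log2(557.8/202.6) = 1.461  (Bcl12)
log2(3.224/54.49) = -4.079  (Hspa9)
log2(1194/111.3) = 3.423  (Tp9)
log2(7511/2482) = 1.598  (Pax8)
log2(0.939/0.594) = 0.661  (Fox3)
log2(0.355/1.089) = -1.617  (Slc4)
log2(1325/165.1) = 3.005  (Nfkb3)
Tp9 is most strongly upregulated.

3.423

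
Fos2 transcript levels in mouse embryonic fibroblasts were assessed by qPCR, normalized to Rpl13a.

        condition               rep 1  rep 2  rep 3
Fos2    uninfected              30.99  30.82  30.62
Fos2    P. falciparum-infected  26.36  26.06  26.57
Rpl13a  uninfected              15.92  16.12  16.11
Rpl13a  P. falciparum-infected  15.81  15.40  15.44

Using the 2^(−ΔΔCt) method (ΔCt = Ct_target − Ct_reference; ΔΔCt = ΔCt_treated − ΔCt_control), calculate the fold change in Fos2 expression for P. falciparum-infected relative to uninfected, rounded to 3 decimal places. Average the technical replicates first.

15.780

Mean Ct: Fos2 uninfected 30.810; Fos2 P. falciparum-infected 26.330; Rpl13a uninfected 16.050; Rpl13a P. falciparum-infected 15.550
ΔCt(uninfected) = 30.810 − 16.050 = 14.760
ΔCt(P. falciparum-infected) = 26.330 − 15.550 = 10.780
ΔΔCt = 10.780 − 14.760 = -3.980
Fold change = 2^(−(-3.980)) = 2^3.980 = 15.7797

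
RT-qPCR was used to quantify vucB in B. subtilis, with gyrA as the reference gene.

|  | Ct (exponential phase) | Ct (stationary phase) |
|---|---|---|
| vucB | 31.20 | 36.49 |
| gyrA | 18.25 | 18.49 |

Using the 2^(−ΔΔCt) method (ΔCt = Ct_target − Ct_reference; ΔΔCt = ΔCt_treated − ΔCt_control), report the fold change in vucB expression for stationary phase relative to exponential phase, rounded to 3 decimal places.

ΔCt(exponential phase) = 31.200 − 18.250 = 12.950
ΔCt(stationary phase) = 36.490 − 18.490 = 18.000
ΔΔCt = 18.000 − 12.950 = 5.050
Fold change = 2^(−5.050) = 0.0302

0.030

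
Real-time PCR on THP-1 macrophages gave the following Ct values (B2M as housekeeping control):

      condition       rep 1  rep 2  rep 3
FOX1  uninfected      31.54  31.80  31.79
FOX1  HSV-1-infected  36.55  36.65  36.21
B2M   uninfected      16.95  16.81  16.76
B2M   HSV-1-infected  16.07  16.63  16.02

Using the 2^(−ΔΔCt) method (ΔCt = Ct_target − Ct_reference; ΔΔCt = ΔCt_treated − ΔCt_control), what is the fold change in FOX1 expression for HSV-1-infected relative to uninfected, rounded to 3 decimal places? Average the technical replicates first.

Mean Ct: FOX1 uninfected 31.710; FOX1 HSV-1-infected 36.470; B2M uninfected 16.840; B2M HSV-1-infected 16.240
ΔCt(uninfected) = 31.710 − 16.840 = 14.870
ΔCt(HSV-1-infected) = 36.470 − 16.240 = 20.230
ΔΔCt = 20.230 − 14.870 = 5.360
Fold change = 2^(−5.360) = 0.0243

0.024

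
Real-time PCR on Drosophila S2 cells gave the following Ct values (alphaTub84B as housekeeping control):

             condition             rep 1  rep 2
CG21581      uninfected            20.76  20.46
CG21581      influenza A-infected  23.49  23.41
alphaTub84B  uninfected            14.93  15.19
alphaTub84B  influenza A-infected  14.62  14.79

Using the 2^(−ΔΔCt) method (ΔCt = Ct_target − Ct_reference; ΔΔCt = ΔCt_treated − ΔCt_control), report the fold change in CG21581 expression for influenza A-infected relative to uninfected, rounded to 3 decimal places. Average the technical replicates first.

0.109

Mean Ct: CG21581 uninfected 20.610; CG21581 influenza A-infected 23.450; alphaTub84B uninfected 15.060; alphaTub84B influenza A-infected 14.705
ΔCt(uninfected) = 20.610 − 15.060 = 5.550
ΔCt(influenza A-infected) = 23.450 − 14.705 = 8.745
ΔΔCt = 8.745 − 5.550 = 3.195
Fold change = 2^(−3.195) = 0.1092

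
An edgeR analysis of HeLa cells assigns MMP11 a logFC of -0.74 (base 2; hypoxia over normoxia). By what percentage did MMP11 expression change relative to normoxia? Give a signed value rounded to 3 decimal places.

Fold change = 2^(-0.74) = 0.5987
Percent change = (FC − 1) × 100% = (0.5987 − 1) × 100 = -40.126%

-40.126%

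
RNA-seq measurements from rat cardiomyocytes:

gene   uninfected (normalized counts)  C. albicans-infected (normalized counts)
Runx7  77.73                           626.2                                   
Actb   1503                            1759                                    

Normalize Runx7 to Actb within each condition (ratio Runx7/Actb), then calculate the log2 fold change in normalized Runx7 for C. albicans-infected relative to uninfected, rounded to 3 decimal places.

2.783

Runx7/Actb (uninfected) = 77.73 / 1503 = 0.051717
Runx7/Actb (C. albicans-infected) = 626.2 / 1759 = 0.356
Fold change = 0.356 / 0.051717 = 6.8836
log2(6.8836) = 2.7832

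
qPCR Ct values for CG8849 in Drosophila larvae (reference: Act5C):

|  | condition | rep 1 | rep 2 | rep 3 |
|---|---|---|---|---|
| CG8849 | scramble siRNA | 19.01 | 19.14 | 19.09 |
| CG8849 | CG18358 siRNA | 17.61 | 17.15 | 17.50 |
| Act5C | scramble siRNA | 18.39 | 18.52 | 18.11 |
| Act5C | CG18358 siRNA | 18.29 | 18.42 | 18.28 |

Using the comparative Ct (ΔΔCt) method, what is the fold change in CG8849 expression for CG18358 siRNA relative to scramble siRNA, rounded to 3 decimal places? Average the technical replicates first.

Mean Ct: CG8849 scramble siRNA 19.080; CG8849 CG18358 siRNA 17.420; Act5C scramble siRNA 18.340; Act5C CG18358 siRNA 18.330
ΔCt(scramble siRNA) = 19.080 − 18.340 = 0.740
ΔCt(CG18358 siRNA) = 17.420 − 18.330 = -0.910
ΔΔCt = -0.910 − 0.740 = -1.650
Fold change = 2^(−(-1.650)) = 2^1.650 = 3.1383

3.138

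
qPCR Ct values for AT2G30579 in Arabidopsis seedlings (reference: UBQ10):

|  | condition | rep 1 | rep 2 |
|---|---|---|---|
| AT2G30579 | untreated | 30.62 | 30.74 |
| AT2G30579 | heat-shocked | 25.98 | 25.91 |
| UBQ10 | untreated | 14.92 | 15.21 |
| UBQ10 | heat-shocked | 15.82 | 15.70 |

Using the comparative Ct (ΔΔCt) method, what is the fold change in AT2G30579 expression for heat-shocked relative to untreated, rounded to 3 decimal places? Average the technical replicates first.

43.111

Mean Ct: AT2G30579 untreated 30.680; AT2G30579 heat-shocked 25.945; UBQ10 untreated 15.065; UBQ10 heat-shocked 15.760
ΔCt(untreated) = 30.680 − 15.065 = 15.615
ΔCt(heat-shocked) = 25.945 − 15.760 = 10.185
ΔΔCt = 10.185 − 15.615 = -5.430
Fold change = 2^(−(-5.430)) = 2^5.430 = 43.1115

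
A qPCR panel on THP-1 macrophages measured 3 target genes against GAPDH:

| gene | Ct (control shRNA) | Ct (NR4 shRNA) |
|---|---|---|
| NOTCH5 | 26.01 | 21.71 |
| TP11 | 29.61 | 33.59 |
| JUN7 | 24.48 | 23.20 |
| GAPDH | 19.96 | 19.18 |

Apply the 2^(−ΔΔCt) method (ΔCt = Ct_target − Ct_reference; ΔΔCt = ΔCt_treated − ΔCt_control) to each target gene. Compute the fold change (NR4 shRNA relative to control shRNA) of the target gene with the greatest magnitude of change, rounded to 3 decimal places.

NOTCH5: ΔΔCt = (21.71−19.18) − (26.01−19.96) = 2.53 − 6.05 = -3.52; fold change = 2^3.52 = 11.472
TP11: ΔΔCt = (33.59−19.18) − (29.61−19.96) = 14.41 − 9.65 = 4.76; fold change = 2^-4.76 = 0.037
JUN7: ΔΔCt = (23.20−19.18) − (24.48−19.96) = 4.02 − 4.52 = -0.50; fold change = 2^0.50 = 1.414
TP11 has the largest |ΔΔCt| = 4.76.

0.037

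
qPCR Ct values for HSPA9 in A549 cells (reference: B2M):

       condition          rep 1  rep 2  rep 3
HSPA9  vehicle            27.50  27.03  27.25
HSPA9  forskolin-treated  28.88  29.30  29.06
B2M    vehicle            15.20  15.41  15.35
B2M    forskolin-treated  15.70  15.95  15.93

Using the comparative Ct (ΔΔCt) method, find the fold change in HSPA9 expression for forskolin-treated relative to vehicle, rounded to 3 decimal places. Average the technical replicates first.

0.412

Mean Ct: HSPA9 vehicle 27.260; HSPA9 forskolin-treated 29.080; B2M vehicle 15.320; B2M forskolin-treated 15.860
ΔCt(vehicle) = 27.260 − 15.320 = 11.940
ΔCt(forskolin-treated) = 29.080 − 15.860 = 13.220
ΔΔCt = 13.220 − 11.940 = 1.280
Fold change = 2^(−1.280) = 0.4118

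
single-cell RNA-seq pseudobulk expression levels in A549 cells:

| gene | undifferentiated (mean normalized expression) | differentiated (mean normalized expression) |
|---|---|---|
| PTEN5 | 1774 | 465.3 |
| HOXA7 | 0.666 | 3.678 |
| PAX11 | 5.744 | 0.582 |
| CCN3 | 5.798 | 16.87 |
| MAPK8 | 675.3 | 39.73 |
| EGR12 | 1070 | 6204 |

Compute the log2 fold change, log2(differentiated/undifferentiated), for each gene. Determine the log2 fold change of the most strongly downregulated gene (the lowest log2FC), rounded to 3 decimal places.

-4.087

log2(465.3/1774) = -1.931  (PTEN5)
log2(3.678/0.666) = 2.465  (HOXA7)
log2(0.582/5.744) = -3.303  (PAX11)
log2(16.87/5.798) = 1.541  (CCN3)
log2(39.73/675.3) = -4.087  (MAPK8)
log2(6204/1070) = 2.536  (EGR12)
MAPK8 is most strongly downregulated.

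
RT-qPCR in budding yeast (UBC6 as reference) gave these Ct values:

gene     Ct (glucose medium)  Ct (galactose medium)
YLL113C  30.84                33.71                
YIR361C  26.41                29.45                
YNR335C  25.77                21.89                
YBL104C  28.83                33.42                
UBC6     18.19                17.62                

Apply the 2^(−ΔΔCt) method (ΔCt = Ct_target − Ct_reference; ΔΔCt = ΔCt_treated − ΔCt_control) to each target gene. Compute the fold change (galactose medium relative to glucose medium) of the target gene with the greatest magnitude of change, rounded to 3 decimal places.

YLL113C: ΔΔCt = (33.71−17.62) − (30.84−18.19) = 16.09 − 12.65 = 3.44; fold change = 2^-3.44 = 0.092
YIR361C: ΔΔCt = (29.45−17.62) − (26.41−18.19) = 11.83 − 8.22 = 3.61; fold change = 2^-3.61 = 0.082
YNR335C: ΔΔCt = (21.89−17.62) − (25.77−18.19) = 4.27 − 7.58 = -3.31; fold change = 2^3.31 = 9.918
YBL104C: ΔΔCt = (33.42−17.62) − (28.83−18.19) = 15.80 − 10.64 = 5.16; fold change = 2^-5.16 = 0.028
YBL104C has the largest |ΔΔCt| = 5.16.

0.028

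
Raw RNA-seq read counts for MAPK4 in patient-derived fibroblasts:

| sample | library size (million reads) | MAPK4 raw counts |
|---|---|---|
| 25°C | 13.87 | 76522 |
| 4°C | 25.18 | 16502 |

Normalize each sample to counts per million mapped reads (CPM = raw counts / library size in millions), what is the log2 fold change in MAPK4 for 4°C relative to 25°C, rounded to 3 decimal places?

CPM(25°C) = 76522 / 13.87 = 5517.0872
CPM(4°C) = 16502 / 25.18 = 655.3614
Fold change = 655.3614 / 5517.0872 = 0.11879
log2(0.11879) = -3.0735

-3.074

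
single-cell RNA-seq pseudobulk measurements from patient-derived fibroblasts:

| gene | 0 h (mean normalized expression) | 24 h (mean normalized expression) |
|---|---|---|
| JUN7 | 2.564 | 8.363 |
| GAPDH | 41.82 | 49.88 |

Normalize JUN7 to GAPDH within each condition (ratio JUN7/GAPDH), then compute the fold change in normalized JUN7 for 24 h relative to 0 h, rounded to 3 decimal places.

JUN7/GAPDH (0 h) = 2.564 / 41.82 = 0.06131
JUN7/GAPDH (24 h) = 8.363 / 49.88 = 0.16766
Fold change = 0.16766 / 0.06131 = 2.7346

2.735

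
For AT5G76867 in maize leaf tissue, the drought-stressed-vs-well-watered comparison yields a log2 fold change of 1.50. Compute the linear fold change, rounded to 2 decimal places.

Fold change = 2^(1.50) = 2.828

2.83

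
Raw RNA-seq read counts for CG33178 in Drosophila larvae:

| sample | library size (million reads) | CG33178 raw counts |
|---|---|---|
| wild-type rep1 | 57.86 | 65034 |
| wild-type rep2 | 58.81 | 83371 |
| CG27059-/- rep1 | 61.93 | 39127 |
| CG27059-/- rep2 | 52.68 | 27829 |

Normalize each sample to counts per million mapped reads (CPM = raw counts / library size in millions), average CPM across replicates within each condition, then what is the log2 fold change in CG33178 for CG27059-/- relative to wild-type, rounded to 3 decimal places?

CPM(wild-type rep1) = 65034 / 57.86 = 1123.9889
CPM(wild-type rep2) = 83371 / 58.81 = 1417.6331
CPM(CG27059-/- rep1) = 39127 / 61.93 = 631.7940
CPM(CG27059-/- rep2) = 27829 / 52.68 = 528.2650
mean CPM(wild-type) = 1270.8110; mean CPM(CG27059-/-) = 580.0295
Fold change = 580.0295 / 1270.8110 = 0.45642
log2(0.45642) = -1.1316

-1.132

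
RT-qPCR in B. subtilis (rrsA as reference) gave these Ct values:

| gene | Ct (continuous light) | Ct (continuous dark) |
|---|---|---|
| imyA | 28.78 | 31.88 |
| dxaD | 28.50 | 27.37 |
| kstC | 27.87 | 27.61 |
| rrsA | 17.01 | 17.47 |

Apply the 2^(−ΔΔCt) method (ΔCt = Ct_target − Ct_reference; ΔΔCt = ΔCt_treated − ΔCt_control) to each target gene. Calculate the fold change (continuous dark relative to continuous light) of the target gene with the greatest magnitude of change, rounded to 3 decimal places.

0.160

imyA: ΔΔCt = (31.88−17.47) − (28.78−17.01) = 14.41 − 11.77 = 2.64; fold change = 2^-2.64 = 0.160
dxaD: ΔΔCt = (27.37−17.47) − (28.50−17.01) = 9.90 − 11.49 = -1.59; fold change = 2^1.59 = 3.010
kstC: ΔΔCt = (27.61−17.47) − (27.87−17.01) = 10.14 − 10.86 = -0.72; fold change = 2^0.72 = 1.647
imyA has the largest |ΔΔCt| = 2.64.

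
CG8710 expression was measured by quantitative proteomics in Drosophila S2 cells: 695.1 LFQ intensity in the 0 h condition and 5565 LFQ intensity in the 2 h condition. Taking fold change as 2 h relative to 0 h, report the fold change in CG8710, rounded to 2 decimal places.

Fold change = 5565 / 695.1 = 8.006
CG8710 is upregulated.

8.01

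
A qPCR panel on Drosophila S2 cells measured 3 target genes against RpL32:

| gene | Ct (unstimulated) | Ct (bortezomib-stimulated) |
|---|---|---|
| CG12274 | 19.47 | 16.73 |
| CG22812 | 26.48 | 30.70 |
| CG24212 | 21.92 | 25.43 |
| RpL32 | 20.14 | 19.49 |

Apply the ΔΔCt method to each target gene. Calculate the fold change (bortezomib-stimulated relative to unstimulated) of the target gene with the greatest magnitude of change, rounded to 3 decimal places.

0.034

CG12274: ΔΔCt = (16.73−19.49) − (19.47−20.14) = -2.76 − (-0.67) = -2.09; fold change = 2^2.09 = 4.257
CG22812: ΔΔCt = (30.70−19.49) − (26.48−20.14) = 11.21 − 6.34 = 4.87; fold change = 2^-4.87 = 0.034
CG24212: ΔΔCt = (25.43−19.49) − (21.92−20.14) = 5.94 − 1.78 = 4.16; fold change = 2^-4.16 = 0.056
CG22812 has the largest |ΔΔCt| = 4.87.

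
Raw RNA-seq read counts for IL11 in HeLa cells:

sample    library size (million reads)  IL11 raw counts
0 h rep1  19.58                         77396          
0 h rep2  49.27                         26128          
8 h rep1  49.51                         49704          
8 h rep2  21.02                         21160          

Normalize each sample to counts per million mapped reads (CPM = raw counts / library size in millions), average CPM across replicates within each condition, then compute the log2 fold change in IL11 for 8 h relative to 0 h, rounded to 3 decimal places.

CPM(0 h rep1) = 77396 / 19.58 = 3952.8090
CPM(0 h rep2) = 26128 / 49.27 = 530.3024
CPM(8 h rep1) = 49704 / 49.51 = 1003.9184
CPM(8 h rep2) = 21160 / 21.02 = 1006.6603
mean CPM(0 h) = 2241.5557; mean CPM(8 h) = 1005.2894
Fold change = 1005.2894 / 2241.5557 = 0.44848
log2(0.44848) = -1.1569

-1.157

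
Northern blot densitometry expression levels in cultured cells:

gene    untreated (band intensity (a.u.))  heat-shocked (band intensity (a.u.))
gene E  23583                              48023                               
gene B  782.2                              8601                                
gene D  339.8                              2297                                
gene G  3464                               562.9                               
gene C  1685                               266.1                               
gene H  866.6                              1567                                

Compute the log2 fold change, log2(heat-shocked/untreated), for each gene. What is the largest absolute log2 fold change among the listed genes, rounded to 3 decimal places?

log2(48023/23583) = 1.026  (gene E)
log2(8601/782.2) = 3.459  (gene B)
log2(2297/339.8) = 2.757  (gene D)
log2(562.9/3464) = -2.621  (gene G)
log2(266.1/1685) = -2.663  (gene C)
log2(1567/866.6) = 0.855  (gene H)
The largest magnitude belongs to gene B.

3.459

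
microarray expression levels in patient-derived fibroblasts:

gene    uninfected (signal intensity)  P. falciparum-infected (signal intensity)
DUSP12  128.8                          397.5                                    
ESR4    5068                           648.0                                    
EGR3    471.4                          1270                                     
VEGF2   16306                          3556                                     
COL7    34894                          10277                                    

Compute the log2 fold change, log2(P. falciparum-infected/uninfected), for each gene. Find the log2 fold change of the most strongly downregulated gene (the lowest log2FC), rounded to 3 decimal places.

log2(397.5/128.8) = 1.626  (DUSP12)
log2(648.0/5068) = -2.967  (ESR4)
log2(1270/471.4) = 1.430  (EGR3)
log2(3556/16306) = -2.197  (VEGF2)
log2(10277/34894) = -1.764  (COL7)
ESR4 is most strongly downregulated.

-2.967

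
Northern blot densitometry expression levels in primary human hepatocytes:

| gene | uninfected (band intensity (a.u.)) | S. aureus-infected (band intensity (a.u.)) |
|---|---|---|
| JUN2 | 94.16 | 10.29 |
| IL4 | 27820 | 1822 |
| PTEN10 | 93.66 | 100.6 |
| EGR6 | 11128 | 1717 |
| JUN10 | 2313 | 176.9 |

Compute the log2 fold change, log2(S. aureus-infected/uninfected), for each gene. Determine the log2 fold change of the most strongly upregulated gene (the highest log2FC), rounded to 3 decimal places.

log2(10.29/94.16) = -3.194  (JUN2)
log2(1822/27820) = -3.933  (IL4)
log2(100.6/93.66) = 0.103  (PTEN10)
log2(1717/11128) = -2.696  (EGR6)
log2(176.9/2313) = -3.709  (JUN10)
PTEN10 is most strongly upregulated.

0.103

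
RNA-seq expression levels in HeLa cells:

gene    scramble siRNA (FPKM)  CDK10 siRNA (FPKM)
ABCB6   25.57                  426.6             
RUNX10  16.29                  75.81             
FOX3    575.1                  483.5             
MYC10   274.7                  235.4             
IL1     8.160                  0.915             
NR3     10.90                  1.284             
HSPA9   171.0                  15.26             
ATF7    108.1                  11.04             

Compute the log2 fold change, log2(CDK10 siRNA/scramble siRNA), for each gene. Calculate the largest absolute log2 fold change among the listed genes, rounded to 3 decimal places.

log2(426.6/25.57) = 4.060  (ABCB6)
log2(75.81/16.29) = 2.218  (RUNX10)
log2(483.5/575.1) = -0.250  (FOX3)
log2(235.4/274.7) = -0.223  (MYC10)
log2(0.915/8.160) = -3.157  (IL1)
log2(1.284/10.90) = -3.086  (NR3)
log2(15.26/171.0) = -3.486  (HSPA9)
log2(11.04/108.1) = -3.292  (ATF7)
The largest magnitude belongs to ABCB6.

4.060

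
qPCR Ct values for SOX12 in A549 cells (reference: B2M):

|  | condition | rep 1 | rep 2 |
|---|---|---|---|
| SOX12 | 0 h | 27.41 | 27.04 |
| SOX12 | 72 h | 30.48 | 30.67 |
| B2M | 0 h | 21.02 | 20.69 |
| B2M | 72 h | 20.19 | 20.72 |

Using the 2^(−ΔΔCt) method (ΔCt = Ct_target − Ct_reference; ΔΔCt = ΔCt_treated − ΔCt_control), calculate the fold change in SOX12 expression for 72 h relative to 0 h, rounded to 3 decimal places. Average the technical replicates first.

Mean Ct: SOX12 0 h 27.225; SOX12 72 h 30.575; B2M 0 h 20.855; B2M 72 h 20.455
ΔCt(0 h) = 27.225 − 20.855 = 6.370
ΔCt(72 h) = 30.575 − 20.455 = 10.120
ΔΔCt = 10.120 − 6.370 = 3.750
Fold change = 2^(−3.750) = 0.0743

0.074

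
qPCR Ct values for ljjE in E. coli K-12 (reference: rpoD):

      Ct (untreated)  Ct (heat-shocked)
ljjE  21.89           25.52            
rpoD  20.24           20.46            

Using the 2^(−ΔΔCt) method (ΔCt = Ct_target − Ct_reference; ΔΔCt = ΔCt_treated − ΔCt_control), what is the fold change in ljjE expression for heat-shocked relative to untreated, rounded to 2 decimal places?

0.09

ΔCt(untreated) = 21.890 − 20.240 = 1.650
ΔCt(heat-shocked) = 25.520 − 20.460 = 5.060
ΔΔCt = 5.060 − 1.650 = 3.410
Fold change = 2^(−3.410) = 0.094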